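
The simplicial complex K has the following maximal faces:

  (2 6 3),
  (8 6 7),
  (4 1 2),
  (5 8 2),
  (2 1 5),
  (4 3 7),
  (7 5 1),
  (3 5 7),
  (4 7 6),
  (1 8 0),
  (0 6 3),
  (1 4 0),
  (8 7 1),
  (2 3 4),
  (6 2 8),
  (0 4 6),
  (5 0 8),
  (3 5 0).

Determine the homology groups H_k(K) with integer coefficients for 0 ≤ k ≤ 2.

K has 9 vertices, 27 edges, 18 triangles.
rank ∂_0 = 0, rank ∂_1 = 8 ⇒ b_0 = 9 − 0 − 8 = 1; all invariant factors of ∂_1 are 1 so no torsion. So H_0 ≅ Z.
rank ∂_1 = 8, rank ∂_2 = 18 ⇒ b_1 = 27 − 8 − 18 = 1; ∂_2 has invariant factor(s) [2] giving torsion. So H_1 ≅ Z ⊕ Z/2Z.
rank ∂_2 = 18, rank ∂_3 = 0 ⇒ b_2 = 18 − 18 − 0 = 0. So H_2 ≅ 0.

H_0 ≅ Z,  H_1 ≅ Z ⊕ Z/2Z,  H_2 = 0.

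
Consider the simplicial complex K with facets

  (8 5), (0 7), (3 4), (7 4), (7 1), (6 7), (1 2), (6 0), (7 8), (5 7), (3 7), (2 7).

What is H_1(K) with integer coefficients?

We work with the vertex ordering 0 < 1 < 2 < 3 < 4 < 5 < 6 < 7 < 8. The simplices of K, each written with vertices in increasing order, are:

  0-simplices (9): [0], [1], [2], [3], [4], [5], [6], [7], [8]
  1-simplices (12): [0,6], [0,7], [1,2], [1,7], [2,7], [3,4], [3,7], [4,7], [5,7], [5,8], [6,7], [7,8]

so the chain groups are C_0 ≅ Z^9, C_1 ≅ Z^12.

The boundary map ∂_1: C_1 → C_0 maps an edge to its endpoints' difference, ∂[p,q] = q − p. For instance
  ∂[0,7] = [7] − [0].
The resulting 9×12 matrix has rank 8, and its Smith normal form has invariant factors (1,1,1,1,1,1,1,1).

Computing H_k = (kernel of ∂_k) / (image of ∂_{k+1}):

  H_1: rank ker ∂_1 − rank ∂_2 = (12 − 8) − 0 = 4, and there is no ∂_2, so H_1 ≅ Z^4.

(K is a triangulation of a wedge of 4 circles.)

H_1 = Z^4.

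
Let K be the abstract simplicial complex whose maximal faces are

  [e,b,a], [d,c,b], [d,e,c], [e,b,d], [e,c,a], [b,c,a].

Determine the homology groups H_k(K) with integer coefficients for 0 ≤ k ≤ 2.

K has 5 vertices, 9 edges, 6 triangles.
rank ∂_0 = 0, rank ∂_1 = 4 ⇒ b_0 = 5 − 0 − 4 = 1; all invariant factors of ∂_1 are 1 so no torsion. So H_0 ≅ Z.
rank ∂_1 = 4, rank ∂_2 = 5 ⇒ b_1 = 9 − 4 − 5 = 0; all invariant factors of ∂_2 are 1 so no torsion. So H_1 ≅ 0.
rank ∂_2 = 5, rank ∂_3 = 0 ⇒ b_2 = 6 − 5 − 0 = 1. So H_2 ≅ Z.

H_0 = Z,  H_1 = 0,  H_2 = Z.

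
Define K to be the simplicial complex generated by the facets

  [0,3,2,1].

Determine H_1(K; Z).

We work with the vertex ordering 0 < 1 < 2 < 3. The simplices of K, each written with vertices in increasing order, are:

  0-simplices (4): [0], [1], [2], [3]
  1-simplices (6): [0,1], [0,2], [0,3], [1,2], [1,3], [2,3]
  2-simplices (4): [0,1,2], [0,1,3], [0,2,3], [1,2,3]
  3-simplices (1): [0,1,2,3]

giving chain groups C_0 ≅ Z^4, C_1 ≅ Z^6, C_2 ≅ Z^4, C_3 ≅ Z^1.

Boundary ∂_1: C_1 → C_0 maps an edge to its endpoints' difference, ∂[p,q] = q − p. For instance
  ∂[2,3] = [3] − [2].
The resulting 4×6 matrix has rank 3, and its Smith normal form has invariant factors (1,1,1).

∂_2: C_2 → C_1 acts by ∂[p,q,r] = [q,r] − [p,r] + [p,q]. For instance
  ∂[0,1,2] = [1,2] − [0,2] + [0,1],
  ∂[1,2,3] = [2,3] − [1,3] + [1,2].
This gives a 6×4 integer matrix of rank 3; reducing to Smith normal form yields diagonal entries (1,1,1).

Boundary ∂_3: C_3 → C_2 sends each 3-simplex σ to the alternating sum Σ_i (−1)^i (σ with its i-th vertex removed). For instance
  ∂[0,1,2,3] = [1,2,3] − [0,2,3] + [0,1,3] − [0,1,2].
The 4×1 boundary matrix has rank 1 and Smith normal form diag(1).

Reading off H_k = ker ∂_k / im ∂_{k+1}:

  H_1: rank ker ∂_1 − rank ∂_2 = (6 − 3) − 3 = 0, and the invariant factors of ∂_2 are all 1, so H_1 = 0.

H_1 ≅ 0.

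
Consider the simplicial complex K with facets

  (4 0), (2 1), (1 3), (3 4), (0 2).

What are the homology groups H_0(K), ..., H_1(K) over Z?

H_0 ≅ Z,  H_1 ≅ Z.

Order the vertices as 0 < 1 < 2 < 3 < 4. Listing each simplex with vertices in this order, K has dimension 1 with simplices:

  0-simplices (5): [0], [1], [2], [3], [4]
  1-simplices (5): [0,2], [0,4], [1,2], [1,3], [3,4]

so the chain groups are C_0 ≅ Z^5, C_1 ≅ Z^5.

The boundary map ∂_1: C_1 → C_0 sends each edge [p,q] (with p < q) to q − p. For instance
  ∂[0,4] = [4] − [0].
The 5×5 boundary matrix has rank 4 and Smith normal form diag(1,1,1,1).

Now H_k = ker ∂_k / im ∂_{k+1}, so:

  H_0: rank C_0 − rank ∂_1 = 5 − 4 = 1, and the invariant factors of ∂_1 are all 1, so H_0 ≅ Z.
  H_1: rank ker ∂_1 − rank ∂_2 = (5 − 4) − 0 = 1, and there is no ∂_2, so H_1 ≅ Z.

As a check, the Euler characteristic is 5 − 5 = 0, which agrees with 1 − 1 = 0.
(K is a triangulation of the circle S^1.)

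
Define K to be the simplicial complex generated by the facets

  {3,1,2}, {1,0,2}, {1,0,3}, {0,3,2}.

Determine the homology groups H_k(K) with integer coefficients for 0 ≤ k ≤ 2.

Take the total order 0 < 1 < 2 < 3 on the vertex set. Then K (dimension 2) consists of the simplices:

  0-simplices (4): [0], [1], [2], [3]
  1-simplices (6): [0,1], [0,2], [0,3], [1,2], [1,3], [2,3]
  2-simplices (4): [0,1,2], [0,1,3], [0,2,3], [1,2,3]

Hence C_0 ≅ Z^4, C_1 ≅ Z^6, C_2 ≅ Z^4.

∂_1: C_1 → C_0 maps an edge to its endpoints' difference, ∂[p,q] = q − p. For instance
  ∂[0,3] = [3] − [0].
The 4×6 boundary matrix has rank 3 and Smith normal form diag(1,1,1).

Boundary ∂_2: C_2 → C_1 maps a triangle to the signed sum of its edges. For instance
  ∂[0,1,3] = [1,3] − [0,3] + [0,1],
  ∂[0,1,2] = [1,2] − [0,2] + [0,1].
This gives a 6×4 integer matrix of rank 3; reducing to Smith normal form yields diagonal entries (1,1,1).

From H_k ≅ ker(∂_k) / im(∂_{k+1}) we obtain:

  H_0: rank C_0 − rank ∂_1 = 4 − 3 = 1, and the invariant factors of ∂_1 are all 1, so H_0 = Z.
  H_1: rank ker ∂_1 − rank ∂_2 = (6 − 3) − 3 = 0, and the invariant factors of ∂_2 are all 1, so H_1 = 0.
  H_2: rank ker ∂_2 − rank ∂_3 = (4 − 3) − 0 = 1, and there is no ∂_3, so H_2 = Z.

H_0 ≅ Z,  H_1 = 0,  H_2 ≅ Z.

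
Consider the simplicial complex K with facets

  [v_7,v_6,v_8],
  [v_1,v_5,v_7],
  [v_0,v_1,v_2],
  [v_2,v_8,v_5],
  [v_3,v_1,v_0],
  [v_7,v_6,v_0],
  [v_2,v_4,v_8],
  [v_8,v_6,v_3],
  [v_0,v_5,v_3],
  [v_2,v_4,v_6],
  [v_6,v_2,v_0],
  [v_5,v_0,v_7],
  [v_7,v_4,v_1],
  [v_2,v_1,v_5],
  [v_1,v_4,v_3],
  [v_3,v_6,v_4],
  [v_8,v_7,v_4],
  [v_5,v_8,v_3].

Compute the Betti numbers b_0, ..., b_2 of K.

b_0 = 1, b_1 = 1, b_2 = 0.

K has 9 vertices, 27 edges, 18 triangles.
rank ∂_0 = 0, rank ∂_1 = 8 ⇒ b_0 = 9 − 0 − 8 = 1; all invariant factors of ∂_1 are 1 so no torsion. So H_0 = Z.
rank ∂_1 = 8, rank ∂_2 = 18 ⇒ b_1 = 27 − 8 − 18 = 1; ∂_2 has invariant factor(s) [2] giving torsion. So H_1 = Z ⊕ Z/2Z.
rank ∂_2 = 18, rank ∂_3 = 0 ⇒ b_2 = 18 − 18 − 0 = 0. So H_2 = 0.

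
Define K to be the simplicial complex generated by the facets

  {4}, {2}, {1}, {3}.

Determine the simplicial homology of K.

Take the total order 1 < 2 < 3 < 4 on the vertex set. Then K (dimension 0) consists of the simplices:

  0-simplices (4): [1], [2], [3], [4]

giving chain groups C_0 ≅ Z^4.

Computing H_k = (kernel of ∂_k) / (image of ∂_{k+1}):

  H_0: rank C_0 − rank ∂_1 = 4 − 0 = 4, and there is no ∂_1, so H_0 = Z^4.

(K is a triangulation of a set of 4 points.)

H_0 ≅ Z^4.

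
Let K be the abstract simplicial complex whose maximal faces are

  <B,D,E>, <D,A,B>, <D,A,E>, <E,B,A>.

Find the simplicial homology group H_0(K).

H_0 = Z.

K has 4 vertices, 6 edges, 4 triangles.
rank ∂_0 = 0, rank ∂_1 = 3 ⇒ b_0 = 4 − 0 − 3 = 1; all invariant factors of ∂_1 are 1 so no torsion. So H_0 = Z.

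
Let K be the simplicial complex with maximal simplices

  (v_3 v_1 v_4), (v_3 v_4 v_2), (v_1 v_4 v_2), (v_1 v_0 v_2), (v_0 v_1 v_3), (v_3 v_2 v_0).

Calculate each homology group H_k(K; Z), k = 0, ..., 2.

H_0 = Z,  H_1 = 0,  H_2 = Z.

We work with the vertex ordering v_0 < v_1 < v_2 < v_3 < v_4. The simplices of K, each written with vertices in increasing order, are:

  0-simplices (5): [v_0], [v_1], [v_2], [v_3], [v_4]
  1-simplices (9): [v_0,v_1], [v_0,v_2], [v_0,v_3], [v_1,v_2], [v_1,v_3], [v_1,v_4], [v_2,v_3], [v_2,v_4], [v_3,v_4]
  2-simplices (6): [v_0,v_1,v_2], [v_0,v_1,v_3], [v_0,v_2,v_3], [v_1,v_2,v_4], [v_1,v_3,v_4], [v_2,v_3,v_4]

Hence C_0 ≅ Z^5, C_1 ≅ Z^9, C_2 ≅ Z^6.

The boundary map ∂_1: C_1 → C_0 is given by ∂[p,q] = [q] − [p]. For instance
  ∂[v_1,v_4] = [v_4] − [v_1].
The 5×9 boundary matrix has rank 4 and Smith normal form diag(1,1,1,1).

∂_2: C_2 → C_1 maps a triangle to the signed sum of its edges. For instance
  ∂[v_1,v_3,v_4] = [v_3,v_4] − [v_1,v_4] + [v_1,v_3],
  ∂[v_0,v_1,v_2] = [v_1,v_2] − [v_0,v_2] + [v_0,v_1].
The 9×6 boundary matrix has rank 5 and Smith normal form diag(1,1,1,1,1).

Reading off H_k = ker ∂_k / im ∂_{k+1}:

  H_0: rank C_0 − rank ∂_1 = 5 − 4 = 1, and the invariant factors of ∂_1 are all 1, so H_0 = Z.
  H_1: rank ker ∂_1 − rank ∂_2 = (9 − 4) − 5 = 0, and the invariant factors of ∂_2 are all 1, so H_1 = 0.
  H_2: rank ker ∂_2 − rank ∂_3 = (6 − 5) − 0 = 1, and there is no ∂_3, so H_2 = Z.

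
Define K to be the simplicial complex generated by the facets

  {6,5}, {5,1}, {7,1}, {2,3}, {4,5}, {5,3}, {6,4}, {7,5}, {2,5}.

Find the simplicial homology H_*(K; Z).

H_0 = Z,  H_1 = Z^3.

Order the vertices as 1 < 2 < 3 < 4 < 5 < 6 < 7. Listing each simplex with vertices in this order, K has dimension 1 with simplices:

  0-simplices (7): [1], [2], [3], [4], [5], [6], [7]
  1-simplices (9): [1,5], [1,7], [2,3], [2,5], [3,5], [4,5], [4,6], [5,6], [5,7]

Hence C_0 ≅ Z^7, C_1 ≅ Z^9.

Boundary ∂_1: C_1 → C_0 sends each edge [p,q] (with p < q) to q − p. For instance
  ∂[3,5] = [5] − [3].
As a 7×9 matrix over Z this has rank 6, with invariant factors (1,1,1,1,1,1).

Computing H_k = (kernel of ∂_k) / (image of ∂_{k+1}):

  H_0: rank C_0 − rank ∂_1 = 7 − 6 = 1, and the invariant factors of ∂_1 are all 1, so H_0 = Z.
  H_1: rank ker ∂_1 − rank ∂_2 = (9 − 6) − 0 = 3, and there is no ∂_2, so H_1 = Z^3.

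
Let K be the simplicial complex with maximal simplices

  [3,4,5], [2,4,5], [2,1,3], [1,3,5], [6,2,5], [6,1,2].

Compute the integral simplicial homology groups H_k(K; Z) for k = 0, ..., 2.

We work with the vertex ordering 1 < 2 < 3 < 4 < 5 < 6. The simplices of K, each written with vertices in increasing order, are:

  0-simplices (6): [1], [2], [3], [4], [5], [6]
  1-simplices (12): [1,2], [1,3], [1,5], [1,6], [2,3], [2,4], [2,5], [2,6], [3,4], [3,5], [4,5], [5,6]
  2-simplices (6): [1,2,3], [1,2,6], [1,3,5], [2,4,5], [2,5,6], [3,4,5]

giving chain groups C_0 ≅ Z^6, C_1 ≅ Z^12, C_2 ≅ Z^6.

∂_1: C_1 → C_0 sends each edge [p,q] (with p < q) to q − p.
This gives a 6×12 integer matrix of rank 5; reducing to Smith normal form yields diagonal entries (1,1,1,1,1).

Boundary ∂_2: C_2 → C_1 acts by ∂[p,q,r] = [q,r] − [p,r] + [p,q]. For instance
  ∂[1,2,3] = [2,3] − [1,3] + [1,2],
  ∂[1,2,6] = [2,6] − [1,6] + [1,2].
As a 12×6 matrix over Z this has rank 6, with invariant factors (1,1,1,1,1,1).

Now H_k = ker ∂_k / im ∂_{k+1}, so:

  H_0: rank C_0 − rank ∂_1 = 6 − 5 = 1, and the invariant factors of ∂_1 are all 1, so H_0 = Z.
  H_1: rank ker ∂_1 − rank ∂_2 = (12 − 5) − 6 = 1, and the invariant factors of ∂_2 are all 1, so H_1 = Z.
  H_2: rank ker ∂_2 − rank ∂_3 = (6 − 6) − 0 = 0, and there is no ∂_3, so H_2 = 0.

As a check, the Euler characteristic is 6 − 12 + 6 = 0, which agrees with 1 − 1 + 0 = 0.

H_0 = Z,  H_1 = Z,  H_2 = 0.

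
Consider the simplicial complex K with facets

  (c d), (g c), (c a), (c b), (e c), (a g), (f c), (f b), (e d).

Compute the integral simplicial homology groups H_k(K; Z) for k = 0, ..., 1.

H_0 ≅ Z,  H_1 ≅ Z^3.

Take the total order a < b < c < d < e < f < g on the vertex set. Then K (dimension 1) consists of the simplices:

  0-simplices (7): a, b, c, d, e, f, g
  1-simplices (9): ac, ag, bc, bf, cd, ce, cf, cg, de

so the chain groups are C_0 ≅ Z^7, C_1 ≅ Z^9.

∂_1: C_1 → C_0 sends each edge [p,q] (with p < q) to q − p.
This gives a 7×9 integer matrix of rank 6; reducing to Smith normal form yields diagonal entries (1,1,1,1,1,1).

Computing H_k = (kernel of ∂_k) / (image of ∂_{k+1}):

  H_0: rank C_0 − rank ∂_1 = 7 − 6 = 1, and the invariant factors of ∂_1 are all 1, so H_0 ≅ Z.
  H_1: rank ker ∂_1 − rank ∂_2 = (9 − 6) − 0 = 3, and there is no ∂_2, so H_1 ≅ Z^3.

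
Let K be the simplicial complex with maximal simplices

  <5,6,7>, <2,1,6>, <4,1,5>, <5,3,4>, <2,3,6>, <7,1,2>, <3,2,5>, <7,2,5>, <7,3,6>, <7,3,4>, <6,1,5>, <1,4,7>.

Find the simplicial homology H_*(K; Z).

H_0 ≅ Z,  H_1 ≅ Z/2,  H_2 = 0.

K has 7 vertices, 18 edges, 12 triangles.
rank ∂_0 = 0, rank ∂_1 = 6 ⇒ b_0 = 7 − 0 − 6 = 1; all invariant factors of ∂_1 are 1 so no torsion. So H_0 ≅ Z.
rank ∂_1 = 6, rank ∂_2 = 12 ⇒ b_1 = 18 − 6 − 12 = 0; ∂_2 has invariant factor(s) [2] giving torsion. So H_1 ≅ Z/2.
rank ∂_2 = 12, rank ∂_3 = 0 ⇒ b_2 = 12 − 12 − 0 = 0. So H_2 ≅ 0.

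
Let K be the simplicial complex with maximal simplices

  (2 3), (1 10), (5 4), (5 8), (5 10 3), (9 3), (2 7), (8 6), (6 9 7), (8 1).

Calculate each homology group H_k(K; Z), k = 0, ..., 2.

K has 10 vertices, 14 edges, 2 triangles.
rank ∂_0 = 0, rank ∂_1 = 9 ⇒ b_0 = 10 − 0 − 9 = 1; all invariant factors of ∂_1 are 1 so no torsion. So H_0 = Z.
rank ∂_1 = 9, rank ∂_2 = 2 ⇒ b_1 = 14 − 9 − 2 = 3; all invariant factors of ∂_2 are 1 so no torsion. So H_1 = Z^3.
rank ∂_2 = 2, rank ∂_3 = 0 ⇒ b_2 = 2 − 2 − 0 = 0. So H_2 = 0.

H_0 = Z,  H_1 = Z^3,  H_2 = 0.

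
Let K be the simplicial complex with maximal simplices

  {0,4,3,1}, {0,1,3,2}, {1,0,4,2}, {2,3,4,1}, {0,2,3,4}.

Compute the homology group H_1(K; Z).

Take the total order 0 < 1 < 2 < 3 < 4 on the vertex set. Then K (dimension 3) consists of the simplices:

  0-simplices (5): [0], [1], [2], [3], [4]
  1-simplices (10): [0,1], [0,2], [0,3], [0,4], [1,2], [1,3], [1,4], [2,3], [2,4], [3,4]
  2-simplices (10): [0,1,2], [0,1,3], [0,1,4], [0,2,3], [0,2,4], [0,3,4], [1,2,3], [1,2,4], [1,3,4], [2,3,4]
  3-simplices (5): [0,1,2,3], [0,1,2,4], [0,1,3,4], [0,2,3,4], [1,2,3,4]

Hence C_0 ≅ Z^5, C_1 ≅ Z^10, C_2 ≅ Z^10, C_3 ≅ Z^5.

The boundary map ∂_1: C_1 → C_0 maps an edge to its endpoints' difference, ∂[p,q] = q − p. For instance
  ∂[0,3] = [3] − [0].
The resulting 5×10 matrix has rank 4, and its Smith normal form has invariant factors (1,1,1,1).

∂_2: C_2 → C_1 sends each 2-simplex [p,q,r] to [q,r] − [p,r] + [p,q]. For instance
  ∂[0,3,4] = [3,4] − [0,4] + [0,3],
  ∂[1,3,4] = [3,4] − [1,4] + [1,3].
The resulting 10×10 matrix has rank 6, and its Smith normal form has invariant factors (1,1,1,1,1,1).

The boundary map ∂_3: C_3 → C_2 sends each 3-simplex σ to the alternating sum Σ_i (−1)^i (σ with its i-th vertex removed). For instance
  ∂[1,2,3,4] = [2,3,4] − [1,3,4] + [1,2,4] − [1,2,3],
  ∂[0,1,2,3] = [1,2,3] − [0,2,3] + [0,1,3] − [0,1,2].
As a 10×5 matrix over Z this has rank 4, with invariant factors (1,1,1,1).

Computing H_k = (kernel of ∂_k) / (image of ∂_{k+1}):

  H_1: rank ker ∂_1 − rank ∂_2 = (10 − 4) − 6 = 0, and the invariant factors of ∂_2 are all 1, so H_1 = 0.

(K is a triangulation of the 3-sphere S^3.)

H_1 = 0.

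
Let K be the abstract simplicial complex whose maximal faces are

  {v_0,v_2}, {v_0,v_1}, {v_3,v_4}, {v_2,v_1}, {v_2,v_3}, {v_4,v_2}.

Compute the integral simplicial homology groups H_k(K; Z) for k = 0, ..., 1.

H_0 = Z,  H_1 = Z^2.

K has 5 vertices, 6 edges.
rank ∂_0 = 0, rank ∂_1 = 4 ⇒ b_0 = 5 − 0 − 4 = 1; all invariant factors of ∂_1 are 1 so no torsion. So H_0 ≅ Z.
rank ∂_1 = 4, rank ∂_2 = 0 ⇒ b_1 = 6 − 4 − 0 = 2. So H_1 ≅ Z^2.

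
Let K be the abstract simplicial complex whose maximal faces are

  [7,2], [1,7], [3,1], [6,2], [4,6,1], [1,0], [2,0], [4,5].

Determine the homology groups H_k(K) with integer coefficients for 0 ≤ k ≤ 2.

H_0 = Z,  H_1 = Z^2,  H_2 = 0.

Take the total order 0 < 1 < 2 < 3 < 4 < 5 < 6 < 7 on the vertex set. Then K (dimension 2) consists of the simplices:

  0-simplices (8): [0], [1], [2], [3], [4], [5], [6], [7]
  1-simplices (10): [0,1], [0,2], [1,3], [1,4], [1,6], [1,7], [2,6], [2,7], [4,5], [4,6]
  2-simplices (1): [1,4,6]

so the chain groups are C_0 ≅ Z^8, C_1 ≅ Z^10, C_2 ≅ Z^1.

Boundary ∂_1: C_1 → C_0 is given by ∂[p,q] = [q] − [p].
As a 8×10 matrix over Z this has rank 7, with invariant factors (1,1,1,1,1,1,1).

Boundary ∂_2: C_2 → C_1 maps a triangle to the signed sum of its edges. For instance
  ∂[1,4,6] = [4,6] − [1,6] + [1,4].
The 10×1 boundary matrix has rank 1 and Smith normal form diag(1).

Reading off H_k = ker ∂_k / im ∂_{k+1}:

  H_0: rank C_0 − rank ∂_1 = 8 − 7 = 1, and the invariant factors of ∂_1 are all 1, so H_0 ≅ Z.
  H_1: rank ker ∂_1 − rank ∂_2 = (10 − 7) − 1 = 2, and the invariant factors of ∂_2 are all 1, so H_1 ≅ Z^2.
  H_2: rank ker ∂_2 − rank ∂_3 = (1 − 1) − 0 = 0, and there is no ∂_3, so H_2 ≅ 0.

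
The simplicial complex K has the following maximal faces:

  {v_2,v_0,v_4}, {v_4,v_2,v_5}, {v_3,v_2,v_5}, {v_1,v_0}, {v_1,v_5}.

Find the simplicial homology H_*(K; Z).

K has 6 vertices, 9 edges, 3 triangles.
rank ∂_0 = 0, rank ∂_1 = 5 ⇒ b_0 = 6 − 0 − 5 = 1; all invariant factors of ∂_1 are 1 so no torsion. So H_0 = Z.
rank ∂_1 = 5, rank ∂_2 = 3 ⇒ b_1 = 9 − 5 − 3 = 1; all invariant factors of ∂_2 are 1 so no torsion. So H_1 = Z.
rank ∂_2 = 3, rank ∂_3 = 0 ⇒ b_2 = 3 − 3 − 0 = 0. So H_2 = 0.

H_0 = Z,  H_1 = Z,  H_2 = 0.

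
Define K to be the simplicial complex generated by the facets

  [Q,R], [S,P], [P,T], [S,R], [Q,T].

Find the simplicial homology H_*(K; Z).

Take the total order P < Q < R < S < T on the vertex set. Then K (dimension 1) consists of the simplices:

  0-simplices (5): P, Q, R, S, T
  1-simplices (5): PS, PT, QR, QT, RS

Hence C_0 ≅ Z^5, C_1 ≅ Z^5.

∂_1: C_1 → C_0 maps an edge to its endpoints' difference, ∂[p,q] = q − p. For instance
  ∂QR = R − Q.
The 5×5 boundary matrix has rank 4 and Smith normal form diag(1,1,1,1).

From H_k ≅ ker(∂_k) / im(∂_{k+1}) we obtain:

  H_0: rank C_0 − rank ∂_1 = 5 − 4 = 1, and the invariant factors of ∂_1 are all 1, so H_0 ≅ Z.
  H_1: rank ker ∂_1 − rank ∂_2 = (5 − 4) − 0 = 1, and there is no ∂_2, so H_1 ≅ Z.

As a check, the Euler characteristic is 5 − 5 = 0, which agrees with 1 − 1 = 0.

H_0 = Z,  H_1 = Z.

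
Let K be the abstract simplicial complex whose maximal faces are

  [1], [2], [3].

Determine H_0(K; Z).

Fix the vertex order 1 < 2 < 3 and write every simplex with vertices in increasing order. Then dim K = 0 and the simplices of K are:

  0-simplices (3): [1], [2], [3]

so the chain groups are C_0 ≅ Z^3.

Now H_k = ker ∂_k / im ∂_{k+1}, so:

  H_0: rank C_0 − rank ∂_1 = 3 − 0 = 3, and there is no ∂_1, so H_0 = Z^3.

H_0 = Z^3.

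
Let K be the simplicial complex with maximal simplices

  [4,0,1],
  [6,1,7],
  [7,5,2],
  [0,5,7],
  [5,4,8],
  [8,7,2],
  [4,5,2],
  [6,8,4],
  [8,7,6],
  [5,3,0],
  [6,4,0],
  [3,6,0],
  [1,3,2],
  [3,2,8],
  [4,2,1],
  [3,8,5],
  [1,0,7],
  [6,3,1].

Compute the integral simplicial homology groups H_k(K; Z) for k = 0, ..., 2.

H_0 = Z,  H_1 = Z ⊕ Z/2Z,  H_2 = 0.

Take the total order 0 < 1 < 2 < 3 < 4 < 5 < 6 < 7 < 8 on the vertex set. Then K (dimension 2) consists of the simplices:

  0-simplices (9): [0], [1], [2], [3], [4], [5], [6], [7], [8]
  1-simplices (27): (27 of them)
  2-simplices (18): [0,1,4], [0,1,7], [0,3,5], [0,3,6], [0,4,6], [0,5,7], [1,2,3], [1,2,4], [1,3,6], [1,6,7], [2,3,8], [2,4,5], [2,5,7], [2,7,8], [3,5,8], [4,5,8], [4,6,8], [6,7,8]

so the chain groups are C_0 ≅ Z^9, C_1 ≅ Z^27, C_2 ≅ Z^18.

∂_1: C_1 → C_0 maps an edge to its endpoints' difference, ∂[p,q] = q − p. For instance
  ∂[2,5] = [5] − [2].
The 9×27 boundary matrix has rank 8 and Smith normal form diag(1,1,1,1,1,1,1,1).

∂_2: C_2 → C_1 maps a triangle to the signed sum of its edges. For instance
  ∂[1,3,6] = [3,6] − [1,6] + [1,3],
  ∂[3,5,8] = [5,8] − [3,8] + [3,5].
As a 27×18 matrix over Z this has rank 18, with invariant factors (1,1,1,1,1,1,1,1,1,1,1,1,1,1,1,1,1,2).

Reading off H_k = ker ∂_k / im ∂_{k+1}:

  H_0: rank C_0 − rank ∂_1 = 9 − 8 = 1, and the invariant factors of ∂_1 are all 1, so H_0 = Z.
  H_1: rank ker ∂_1 − rank ∂_2 = (27 − 8) − 18 = 1, and ∂_2 has invariant factor 2 > 1, so H_1 = Z ⊕ Z/2Z.
  H_2: rank ker ∂_2 − rank ∂_3 = (18 − 18) − 0 = 0, and there is no ∂_3, so H_2 = 0.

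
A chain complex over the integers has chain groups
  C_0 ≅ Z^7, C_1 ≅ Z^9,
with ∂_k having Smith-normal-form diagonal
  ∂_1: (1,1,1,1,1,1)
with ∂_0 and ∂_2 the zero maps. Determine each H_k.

H_0 = Z,  H_1 = Z^3.

H_0: b_0 = 7 − 0 − 6 = 1; torsion from ∂_1 factors > 1: none. So H_0 = Z.
H_1: b_1 = 9 − 6 − 0 = 3; torsion from ∂_2 factors > 1: none. So H_1 = Z^3.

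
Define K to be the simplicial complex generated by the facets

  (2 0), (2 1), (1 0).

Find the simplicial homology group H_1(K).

H_1 = Z.

K has 3 vertices, 3 edges.
rank ∂_1 = 2, rank ∂_2 = 0 ⇒ b_1 = 3 − 2 − 0 = 1. So H_1 ≅ Z.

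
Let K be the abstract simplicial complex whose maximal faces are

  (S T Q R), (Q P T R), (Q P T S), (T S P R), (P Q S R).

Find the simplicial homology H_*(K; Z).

Take the total order P < Q < R < S < T on the vertex set. Then K (dimension 3) consists of the simplices:

  0-simplices (5): P, Q, R, S, T
  1-simplices (10): PQ, PR, PS, PT, QR, QS, QT, RS, RT, ST
  2-simplices (10): PQR, PQS, PQT, PRS, PRT, PST, QRS, QRT, QST, RST
  3-simplices (5): PQRS, PQRT, PQST, PRST, QRST

Hence C_0 ≅ Z^5, C_1 ≅ Z^10, C_2 ≅ Z^10, C_3 ≅ Z^5.

Boundary ∂_1: C_1 → C_0 sends each edge [p,q] (with p < q) to q − p.
This gives a 5×10 integer matrix of rank 4; reducing to Smith normal form yields diagonal entries (1,1,1,1).

∂_2: C_2 → C_1 maps a triangle to the signed sum of its edges. For instance
  ∂RST = ST − RT + RS,
  ∂PRT = RT − PT + PR.
As a 10×10 matrix over Z this has rank 6, with invariant factors (1,1,1,1,1,1).

The boundary map ∂_3: C_3 → C_2 sends each 3-simplex σ to the alternating sum Σ_i (−1)^i (σ with its i-th vertex removed). For instance
  ∂PQST = QST − PST + PQT − PQS,
  ∂QRST = RST − QST + QRT − QRS.
The resulting 10×5 matrix has rank 4, and its Smith normal form has invariant factors (1,1,1,1).

Computing H_k = (kernel of ∂_k) / (image of ∂_{k+1}):

  H_0: rank C_0 − rank ∂_1 = 5 − 4 = 1, and the invariant factors of ∂_1 are all 1, so H_0 ≅ Z.
  H_1: rank ker ∂_1 − rank ∂_2 = (10 − 4) − 6 = 0, and the invariant factors of ∂_2 are all 1, so H_1 ≅ 0.
  H_2: rank ker ∂_2 − rank ∂_3 = (10 − 6) − 4 = 0, and the invariant factors of ∂_3 are all 1, so H_2 ≅ 0.
  H_3: rank ker ∂_3 − rank ∂_4 = (5 − 4) − 0 = 1, and there is no ∂_4, so H_3 ≅ Z.

As a check, the Euler characteristic is 5 − 10 + 10 − 5 = 0, which agrees with 1 − 0 + 0 − 1 = 0.
(K is a triangulation of the 3-sphere S^3.)

H_0 = Z,  H_1 = 0,  H_2 = 0,  H_3 = Z.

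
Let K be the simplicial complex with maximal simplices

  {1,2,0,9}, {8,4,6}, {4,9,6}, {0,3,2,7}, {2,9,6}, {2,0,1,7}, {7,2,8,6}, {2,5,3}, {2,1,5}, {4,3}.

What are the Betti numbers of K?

b_0 = 1, b_1 = 1, b_2 = 0, b_3 = 0.

Order the vertices as 0 < 1 < 2 < 3 < 4 < 5 < 6 < 7 < 8 < 9. Listing each simplex with vertices in this order, K has dimension 3 with simplices:

  0-simplices (10): [0], [1], [2], [3], [4], [5], [6], [7], [8], [9]
  1-simplices (25): (25 of them)
  2-simplices (19): (19 of them)
  3-simplices (4): [0,1,2,7], [0,1,2,9], [0,2,3,7], [2,6,7,8]

giving chain groups C_0 ≅ Z^10, C_1 ≅ Z^25, C_2 ≅ Z^19, C_3 ≅ Z^4.

The boundary map ∂_1: C_1 → C_0 maps an edge to its endpoints' difference, ∂[p,q] = q − p.
This gives a 10×25 integer matrix of rank 9; reducing to Smith normal form yields diagonal entries (1,1,1,1,1,1,1,1,1).

∂_2: C_2 → C_1 acts by ∂[p,q,r] = [q,r] − [p,r] + [p,q]. For instance
  ∂[4,6,9] = [6,9] − [4,9] + [4,6],
  ∂[0,1,7] = [1,7] − [0,7] + [0,1].
As a 25×19 matrix over Z this has rank 15, with invariant factors (1,1,1,1,1,1,1,1,1,1,1,1,1,1,1).

Boundary ∂_3: C_3 → C_2 sends each 3-simplex σ to the alternating sum Σ_i (−1)^i (σ with its i-th vertex removed). For instance
  ∂[0,1,2,7] = [1,2,7] − [0,2,7] + [0,1,7] − [0,1,2],
  ∂[2,6,7,8] = [6,7,8] − [2,7,8] + [2,6,8] − [2,6,7].
The resulting 19×4 matrix has rank 4, and its Smith normal form has invariant factors (1,1,1,1).

Reading off H_k = ker ∂_k / im ∂_{k+1}:

  H_0: rank C_0 − rank ∂_1 = 10 − 9 = 1, and the invariant factors of ∂_1 are all 1, so H_0 ≅ Z.
  H_1: rank ker ∂_1 − rank ∂_2 = (25 − 9) − 15 = 1, and the invariant factors of ∂_2 are all 1, so H_1 ≅ Z.
  H_2: rank ker ∂_2 − rank ∂_3 = (19 − 15) − 4 = 0, and the invariant factors of ∂_3 are all 1, so H_2 ≅ 0.
  H_3: rank ker ∂_3 − rank ∂_4 = (4 − 4) − 0 = 0, and there is no ∂_4, so H_3 ≅ 0.

Hence the Betti numbers are b_0 = 1, b_1 = 1, b_2 = 0, b_3 = 0.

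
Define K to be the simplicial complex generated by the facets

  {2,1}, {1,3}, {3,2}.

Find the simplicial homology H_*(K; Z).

Fix the vertex order 1 < 2 < 3 and write every simplex with vertices in increasing order. Then dim K = 1 and the simplices of K are:

  0-simplices (3): [1], [2], [3]
  1-simplices (3): [1,2], [1,3], [2,3]

Hence C_0 ≅ Z^3, C_1 ≅ Z^3.

The boundary map ∂_1: C_1 → C_0 maps an edge to its endpoints' difference, ∂[p,q] = q − p.
The resulting 3×3 matrix has rank 2, and its Smith normal form has invariant factors (1,1).

Computing H_k = (kernel of ∂_k) / (image of ∂_{k+1}):

  H_0: rank C_0 − rank ∂_1 = 3 − 2 = 1, and the invariant factors of ∂_1 are all 1, so H_0 = Z.
  H_1: rank ker ∂_1 − rank ∂_2 = (3 − 2) − 0 = 1, and there is no ∂_2, so H_1 = Z.

H_0 ≅ Z,  H_1 ≅ Z.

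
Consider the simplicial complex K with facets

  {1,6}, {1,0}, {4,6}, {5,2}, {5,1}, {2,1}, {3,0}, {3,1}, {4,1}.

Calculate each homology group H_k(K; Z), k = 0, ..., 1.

H_0 = Z,  H_1 = Z^3.

Take the total order 0 < 1 < 2 < 3 < 4 < 5 < 6 on the vertex set. Then K (dimension 1) consists of the simplices:

  0-simplices (7): [0], [1], [2], [3], [4], [5], [6]
  1-simplices (9): [0,1], [0,3], [1,2], [1,3], [1,4], [1,5], [1,6], [2,5], [4,6]

giving chain groups C_0 ≅ Z^7, C_1 ≅ Z^9.

∂_1: C_1 → C_0 sends each edge [p,q] (with p < q) to q − p.
This gives a 7×9 integer matrix of rank 6; reducing to Smith normal form yields diagonal entries (1,1,1,1,1,1).

Now H_k = ker ∂_k / im ∂_{k+1}, so:

  H_0: rank C_0 − rank ∂_1 = 7 − 6 = 1, and the invariant factors of ∂_1 are all 1, so H_0 ≅ Z.
  H_1: rank ker ∂_1 − rank ∂_2 = (9 − 6) − 0 = 3, and there is no ∂_2, so H_1 ≅ Z^3.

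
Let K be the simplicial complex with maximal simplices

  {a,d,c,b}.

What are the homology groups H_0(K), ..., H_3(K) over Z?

H_0 = Z,  H_1 = 0,  H_2 = 0,  H_3 = 0.

We work with the vertex ordering a < b < c < d. The simplices of K, each written with vertices in increasing order, are:

  0-simplices (4): a, b, c, d
  1-simplices (6): ab, ac, ad, bc, bd, cd
  2-simplices (4): abc, abd, acd, bcd
  3-simplices (1): abcd

so the chain groups are C_0 ≅ Z^4, C_1 ≅ Z^6, C_2 ≅ Z^4, C_3 ≅ Z^1.

The boundary map ∂_1: C_1 → C_0 maps an edge to its endpoints' difference, ∂[p,q] = q − p.
As a 4×6 matrix over Z this has rank 3, with invariant factors (1,1,1).

The boundary map ∂_2: C_2 → C_1 sends each 2-simplex [p,q,r] to [q,r] − [p,r] + [p,q]. For instance
  ∂abd = bd − ad + ab,
  ∂acd = cd − ad + ac.
As a 6×4 matrix over Z this has rank 3, with invariant factors (1,1,1).

∂_3: C_3 → C_2 sends each 3-simplex σ to the alternating sum Σ_i (−1)^i (σ with its i-th vertex removed). For instance
  ∂abcd = bcd − acd + abd − abc.
This gives a 4×1 integer matrix of rank 1; reducing to Smith normal form yields diagonal entries (1).

From H_k ≅ ker(∂_k) / im(∂_{k+1}) we obtain:

  H_0: rank C_0 − rank ∂_1 = 4 − 3 = 1, and the invariant factors of ∂_1 are all 1, so H_0 ≅ Z.
  H_1: rank ker ∂_1 − rank ∂_2 = (6 − 3) − 3 = 0, and the invariant factors of ∂_2 are all 1, so H_1 ≅ 0.
  H_2: rank ker ∂_2 − rank ∂_3 = (4 − 3) − 1 = 0, and the invariant factors of ∂_3 are all 1, so H_2 ≅ 0.
  H_3: rank ker ∂_3 − rank ∂_4 = (1 − 1) − 0 = 0, and there is no ∂_4, so H_3 ≅ 0.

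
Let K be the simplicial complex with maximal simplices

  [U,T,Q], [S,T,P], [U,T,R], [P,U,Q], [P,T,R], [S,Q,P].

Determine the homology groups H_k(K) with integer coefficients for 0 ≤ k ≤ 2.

Take the total order P < Q < R < S < T < U on the vertex set. Then K (dimension 2) consists of the simplices:

  0-simplices (6): P, Q, R, S, T, U
  1-simplices (12): PQ, PR, PS, PT, PU, QS, QT, QU, RT, RU, ST, TU
  2-simplices (6): PQS, PQU, PRT, PST, QTU, RTU

giving chain groups C_0 ≅ Z^6, C_1 ≅ Z^12, C_2 ≅ Z^6.

The boundary map ∂_1: C_1 → C_0 is given by ∂[p,q] = [q] − [p]. For instance
  ∂PQ = Q − P.
As a 6×12 matrix over Z this has rank 5, with invariant factors (1,1,1,1,1).

∂_2: C_2 → C_1 acts by ∂[p,q,r] = [q,r] − [p,r] + [p,q]. For instance
  ∂PQU = QU − PU + PQ,
  ∂PRT = RT − PT + PR.
The resulting 12×6 matrix has rank 6, and its Smith normal form has invariant factors (1,1,1,1,1,1).

Now H_k = ker ∂_k / im ∂_{k+1}, so:

  H_0: rank C_0 − rank ∂_1 = 6 − 5 = 1, and the invariant factors of ∂_1 are all 1, so H_0 ≅ Z.
  H_1: rank ker ∂_1 − rank ∂_2 = (12 − 5) − 6 = 1, and the invariant factors of ∂_2 are all 1, so H_1 ≅ Z.
  H_2: rank ker ∂_2 − rank ∂_3 = (6 − 6) − 0 = 0, and there is no ∂_3, so H_2 ≅ 0.

As a check, the Euler characteristic is 6 − 12 + 6 = 0, which agrees with 1 − 1 + 0 = 0.
(K is a triangulation of the cylinder S^1 x I.)

H_0 = Z,  H_1 = Z,  H_2 = 0.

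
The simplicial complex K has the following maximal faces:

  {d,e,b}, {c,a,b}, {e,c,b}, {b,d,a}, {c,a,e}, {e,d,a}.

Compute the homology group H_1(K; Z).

Order the vertices as a < b < c < d < e. Listing each simplex with vertices in this order, K has dimension 2 with simplices:

  0-simplices (5): a, b, c, d, e
  1-simplices (9): ab, ac, ad, ae, bc, bd, be, ce, de
  2-simplices (6): abc, abd, ace, ade, bce, bde

so the chain groups are C_0 ≅ Z^5, C_1 ≅ Z^9, C_2 ≅ Z^6.

The boundary map ∂_1: C_1 → C_0 is given by ∂[p,q] = [q] − [p].
This gives a 5×9 integer matrix of rank 4; reducing to Smith normal form yields diagonal entries (1,1,1,1).

∂_2: C_2 → C_1 maps a triangle to the signed sum of its edges. For instance
  ∂ace = ce − ae + ac,
  ∂bde = de − be + bd.
The 9×6 boundary matrix has rank 5 and Smith normal form diag(1,1,1,1,1).

Reading off H_k = ker ∂_k / im ∂_{k+1}:

  H_1: rank ker ∂_1 − rank ∂_2 = (9 − 4) − 5 = 0, and the invariant factors of ∂_2 are all 1, so H_1 = 0.

H_1 = 0.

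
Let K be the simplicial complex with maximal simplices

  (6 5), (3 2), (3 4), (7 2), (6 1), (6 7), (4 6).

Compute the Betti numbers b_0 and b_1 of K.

b_0 = 1, b_1 = 1.

Take the total order 1 < 2 < 3 < 4 < 5 < 6 < 7 on the vertex set. Then K (dimension 1) consists of the simplices:

  0-simplices (7): [1], [2], [3], [4], [5], [6], [7]
  1-simplices (7): [1,6], [2,3], [2,7], [3,4], [4,6], [5,6], [6,7]

so the chain groups are C_0 ≅ Z^7, C_1 ≅ Z^7.

∂_1: C_1 → C_0 is given by ∂[p,q] = [q] − [p]. For instance
  ∂[3,4] = [4] − [3].
The 7×7 boundary matrix has rank 6 and Smith normal form diag(1,1,1,1,1,1).

Computing H_k = (kernel of ∂_k) / (image of ∂_{k+1}):

  H_0: rank C_0 − rank ∂_1 = 7 − 6 = 1, and the invariant factors of ∂_1 are all 1, so H_0 = Z.
  H_1: rank ker ∂_1 − rank ∂_2 = (7 − 6) − 0 = 1, and there is no ∂_2, so H_1 = Z.

Hence the Betti numbers are b_0 = 1, b_1 = 1.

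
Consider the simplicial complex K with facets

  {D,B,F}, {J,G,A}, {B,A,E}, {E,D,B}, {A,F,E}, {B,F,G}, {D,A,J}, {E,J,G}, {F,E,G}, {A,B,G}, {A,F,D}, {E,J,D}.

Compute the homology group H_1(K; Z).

H_1 = Z_2.

Order the vertices as A < B < D < E < F < G < J. Listing each simplex with vertices in this order, K has dimension 2 with simplices:

  0-simplices (7): A, B, D, E, F, G, J
  1-simplices (18): AB, AD, AE, AF, AG, AJ, BD, BE, BF, BG, DE, DF, DJ, EF, EG, EJ, FG, GJ
  2-simplices (12): ABE, ABG, ADF, ADJ, AEF, AGJ, BDE, BDF, BFG, DEJ, EFG, EGJ

giving chain groups C_0 ≅ Z^7, C_1 ≅ Z^18, C_2 ≅ Z^12.

The boundary map ∂_1: C_1 → C_0 is given by ∂[p,q] = [q] − [p].
The resulting 7×18 matrix has rank 6, and its Smith normal form has invariant factors (1,1,1,1,1,1).

Boundary ∂_2: C_2 → C_1 sends each 2-simplex [p,q,r] to [q,r] − [p,r] + [p,q]. For instance
  ∂ABE = BE − AE + AB,
  ∂AGJ = GJ − AJ + AG.
The 18×12 boundary matrix has rank 12 and Smith normal form diag(1,1,1,1,1,1,1,1,1,1,1,2).

Now H_k = ker ∂_k / im ∂_{k+1}, so:

  H_1: rank ker ∂_1 − rank ∂_2 = (18 − 6) − 12 = 0, and ∂_2 has invariant factor 2 > 1, so H_1 = Z_2.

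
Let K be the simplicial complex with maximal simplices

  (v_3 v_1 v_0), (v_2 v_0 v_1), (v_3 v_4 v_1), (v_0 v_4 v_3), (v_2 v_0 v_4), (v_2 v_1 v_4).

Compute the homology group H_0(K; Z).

H_0 ≅ Z.

Order the vertices as v_0 < v_1 < v_2 < v_3 < v_4. Listing each simplex with vertices in this order, K has dimension 2 with simplices:

  0-simplices (5): [v_0], [v_1], [v_2], [v_3], [v_4]
  1-simplices (9): [v_0,v_1], [v_0,v_2], [v_0,v_3], [v_0,v_4], [v_1,v_2], [v_1,v_3], [v_1,v_4], [v_2,v_4], [v_3,v_4]
  2-simplices (6): [v_0,v_1,v_2], [v_0,v_1,v_3], [v_0,v_2,v_4], [v_0,v_3,v_4], [v_1,v_2,v_4], [v_1,v_3,v_4]

giving chain groups C_0 ≅ Z^5, C_1 ≅ Z^9, C_2 ≅ Z^6.

The boundary map ∂_1: C_1 → C_0 maps an edge to its endpoints' difference, ∂[p,q] = q − p.
This gives a 5×9 integer matrix of rank 4; reducing to Smith normal form yields diagonal entries (1,1,1,1).

∂_2: C_2 → C_1 maps a triangle to the signed sum of its edges. For instance
  ∂[v_0,v_1,v_2] = [v_1,v_2] − [v_0,v_2] + [v_0,v_1],
  ∂[v_0,v_3,v_4] = [v_3,v_4] − [v_0,v_4] + [v_0,v_3].
As a 9×6 matrix over Z this has rank 5, with invariant factors (1,1,1,1,1).

Now H_k = ker ∂_k / im ∂_{k+1}, so:

  H_0: rank C_0 − rank ∂_1 = 5 − 4 = 1, and the invariant factors of ∂_1 are all 1, so H_0 = Z.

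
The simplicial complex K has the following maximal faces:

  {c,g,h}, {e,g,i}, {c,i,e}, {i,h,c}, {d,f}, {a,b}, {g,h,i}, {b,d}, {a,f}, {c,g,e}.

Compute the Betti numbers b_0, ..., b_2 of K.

b_0 = 2, b_1 = 1, b_2 = 1.

Fix the vertex order a < b < c < d < e < f < g < h < i and write every simplex with vertices in increasing order. Then dim K = 2 and the simplices of K are:

  0-simplices (9): a, b, c, d, e, f, g, h, i
  1-simplices (13): ab, af, bd, ce, cg, ch, ci, df, eg, ei, gh, gi, hi
  2-simplices (6): ceg, cei, cgh, chi, egi, ghi

Hence C_0 ≅ Z^9, C_1 ≅ Z^13, C_2 ≅ Z^6.

The boundary map ∂_1: C_1 → C_0 maps an edge to its endpoints' difference, ∂[p,q] = q − p.
As a 9×13 matrix over Z this has rank 7, with invariant factors (1,1,1,1,1,1,1).

The boundary map ∂_2: C_2 → C_1 maps a triangle to the signed sum of its edges. For instance
  ∂ceg = eg − cg + ce,
  ∂egi = gi − ei + eg.
This gives a 13×6 integer matrix of rank 5; reducing to Smith normal form yields diagonal entries (1,1,1,1,1).

From H_k ≅ ker(∂_k) / im(∂_{k+1}) we obtain:

  H_0: rank C_0 − rank ∂_1 = 9 − 7 = 2, and the invariant factors of ∂_1 are all 1, so H_0 = Z^2.
  H_1: rank ker ∂_1 − rank ∂_2 = (13 − 7) − 5 = 1, and the invariant factors of ∂_2 are all 1, so H_1 = Z.
  H_2: rank ker ∂_2 − rank ∂_3 = (6 − 5) − 0 = 1, and there is no ∂_3, so H_2 = Z.

Hence the Betti numbers are b_0 = 2, b_1 = 1, b_2 = 1.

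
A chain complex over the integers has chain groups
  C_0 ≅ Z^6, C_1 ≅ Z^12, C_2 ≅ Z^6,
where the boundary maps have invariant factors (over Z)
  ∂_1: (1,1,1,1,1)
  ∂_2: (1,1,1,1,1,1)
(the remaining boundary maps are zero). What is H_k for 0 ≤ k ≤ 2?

H_0 ≅ Z,  H_1 ≅ Z,  H_2 = 0.

H_0: b_0 = 6 − 0 − 5 = 1; torsion from ∂_1 factors > 1: none. So H_0 ≅ Z.
H_1: b_1 = 12 − 5 − 6 = 1; torsion from ∂_2 factors > 1: none. So H_1 ≅ Z.
H_2: b_2 = 6 − 6 − 0 = 0; torsion from ∂_3 factors > 1: none. So H_2 ≅ 0.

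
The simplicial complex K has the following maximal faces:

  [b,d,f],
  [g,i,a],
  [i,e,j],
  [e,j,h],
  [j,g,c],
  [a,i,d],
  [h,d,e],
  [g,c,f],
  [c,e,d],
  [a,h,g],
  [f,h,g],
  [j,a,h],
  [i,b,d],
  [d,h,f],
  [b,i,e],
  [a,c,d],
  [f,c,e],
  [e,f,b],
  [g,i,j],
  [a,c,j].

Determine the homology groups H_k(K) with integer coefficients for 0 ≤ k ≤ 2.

H_0 ≅ Z,  H_1 ≅ Z ⊕ Z_2,  H_2 = 0.

Take the total order a < b < c < d < e < f < g < h < i < j on the vertex set. Then K (dimension 2) consists of the simplices:

  0-simplices (10): a, b, c, d, e, f, g, h, i, j
  1-simplices (30): ac, ad, ag, ah, ai, aj, bd, be, bf, bi, cd, ce, cf, cg, cj, de, df, dh, di, ef, eh, ei, ej, fg, fh, gh, gi, gj, hj, ij
  2-simplices (20): acd, acj, adi, agh, agi, ahj, bdf, bdi, bef, bei, cde, cef, cfg, cgj, deh, dfh, ehj, eij, fgh, gij

giving chain groups C_0 ≅ Z^10, C_1 ≅ Z^30, C_2 ≅ Z^20.

Boundary ∂_1: C_1 → C_0 is given by ∂[p,q] = [q] − [p]. For instance
  ∂di = i − d.
The 10×30 boundary matrix has rank 9 and Smith normal form diag(1,1,1,1,1,1,1,1,1).

The boundary map ∂_2: C_2 → C_1 sends each 2-simplex [p,q,r] to [q,r] − [p,r] + [p,q]. For instance
  ∂gij = ij − gj + gi,
  ∂cfg = fg − cg + cf.
As a 30×20 matrix over Z this has rank 20, with invariant factors (1,1,1,1,1,1,1,1,1,1,1,1,1,1,1,1,1,1,1,2).

Now H_k = ker ∂_k / im ∂_{k+1}, so:

  H_0: rank C_0 − rank ∂_1 = 10 − 9 = 1, and the invariant factors of ∂_1 are all 1, so H_0 = Z.
  H_1: rank ker ∂_1 − rank ∂_2 = (30 − 9) − 20 = 1, and ∂_2 has invariant factor 2 > 1, so H_1 = Z ⊕ Z_2.
  H_2: rank ker ∂_2 − rank ∂_3 = (20 − 20) − 0 = 0, and there is no ∂_3, so H_2 = 0.

(K is a triangulation of the Klein bottle.)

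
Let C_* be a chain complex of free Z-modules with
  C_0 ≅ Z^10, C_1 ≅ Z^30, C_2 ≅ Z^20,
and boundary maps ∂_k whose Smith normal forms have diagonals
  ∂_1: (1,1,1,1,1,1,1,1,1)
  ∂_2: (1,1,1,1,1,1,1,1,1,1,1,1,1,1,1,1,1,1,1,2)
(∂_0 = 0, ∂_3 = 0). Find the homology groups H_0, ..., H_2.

H_0 = Z,  H_1 = Z ⊕ Z/2Z,  H_2 = 0.

H_0: b_0 = 10 − 0 − 9 = 1; torsion from ∂_1 factors > 1: none. So H_0 = Z.
H_1: b_1 = 30 − 9 − 20 = 1; torsion from ∂_2 factors > 1: [2]. So H_1 = Z ⊕ Z/2Z.
H_2: b_2 = 20 − 20 − 0 = 0; torsion from ∂_3 factors > 1: none. So H_2 = 0.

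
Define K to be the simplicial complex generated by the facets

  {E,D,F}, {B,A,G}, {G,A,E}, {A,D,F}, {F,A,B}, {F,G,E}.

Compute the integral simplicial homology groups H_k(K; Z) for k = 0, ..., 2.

We work with the vertex ordering A < B < D < E < F < G. The simplices of K, each written with vertices in increasing order, are:

  0-simplices (6): A, B, D, E, F, G
  1-simplices (12): AB, AD, AE, AF, AG, BF, BG, DE, DF, EF, EG, FG
  2-simplices (6): ABF, ABG, ADF, AEG, DEF, EFG

so the chain groups are C_0 ≅ Z^6, C_1 ≅ Z^12, C_2 ≅ Z^6.

The boundary map ∂_1: C_1 → C_0 maps an edge to its endpoints' difference, ∂[p,q] = q − p.
The 6×12 boundary matrix has rank 5 and Smith normal form diag(1,1,1,1,1).

∂_2: C_2 → C_1 sends each 2-simplex [p,q,r] to [q,r] − [p,r] + [p,q]. For instance
  ∂ABF = BF − AF + AB,
  ∂EFG = FG − EG + EF.
The resulting 12×6 matrix has rank 6, and its Smith normal form has invariant factors (1,1,1,1,1,1).

Reading off H_k = ker ∂_k / im ∂_{k+1}:

  H_0: rank C_0 − rank ∂_1 = 6 − 5 = 1, and the invariant factors of ∂_1 are all 1, so H_0 = Z.
  H_1: rank ker ∂_1 − rank ∂_2 = (12 − 5) − 6 = 1, and the invariant factors of ∂_2 are all 1, so H_1 = Z.
  H_2: rank ker ∂_2 − rank ∂_3 = (6 − 6) − 0 = 0, and there is no ∂_3, so H_2 = 0.

H_0 = Z,  H_1 = Z,  H_2 = 0.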